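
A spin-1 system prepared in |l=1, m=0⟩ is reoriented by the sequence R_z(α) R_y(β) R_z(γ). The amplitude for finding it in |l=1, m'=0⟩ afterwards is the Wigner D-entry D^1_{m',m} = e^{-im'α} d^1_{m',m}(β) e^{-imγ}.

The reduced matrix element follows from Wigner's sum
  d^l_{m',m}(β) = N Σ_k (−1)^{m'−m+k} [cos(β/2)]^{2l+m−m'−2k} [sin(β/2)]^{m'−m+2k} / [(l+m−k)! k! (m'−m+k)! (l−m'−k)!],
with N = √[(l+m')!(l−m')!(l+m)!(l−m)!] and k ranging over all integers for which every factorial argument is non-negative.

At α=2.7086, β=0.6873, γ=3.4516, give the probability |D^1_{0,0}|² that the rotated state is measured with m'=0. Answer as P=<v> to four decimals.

P=0.5975

First d^1_{0,0}(β=0.6873), then the phase factors e^{-i(0)α} and e^{-i(0)γ}:
With c≡cos(β/2)=0.941531 and s≡sin(β/2)=0.336926, N=[1·1·1·1]^{1/2}=1.000000
Admissible k: 0..1 (factorial args all ≥0)
  k=0: (−1)^0·1.0000/(1)·0.9415^2·0.3369^0 = +0.886481
  k=1: (−1)^1·1.0000/(1)·0.9415^0·0.3369^2 = -0.113519
d^1_{0,0}(0.6873) = +0.886481 -0.113519 = +0.772962
|D^1_{0,0}|² = |d^1_{0,0}(β)|² = (+0.772962)² = 0.597470 (the z-rotation phases have unit modulus)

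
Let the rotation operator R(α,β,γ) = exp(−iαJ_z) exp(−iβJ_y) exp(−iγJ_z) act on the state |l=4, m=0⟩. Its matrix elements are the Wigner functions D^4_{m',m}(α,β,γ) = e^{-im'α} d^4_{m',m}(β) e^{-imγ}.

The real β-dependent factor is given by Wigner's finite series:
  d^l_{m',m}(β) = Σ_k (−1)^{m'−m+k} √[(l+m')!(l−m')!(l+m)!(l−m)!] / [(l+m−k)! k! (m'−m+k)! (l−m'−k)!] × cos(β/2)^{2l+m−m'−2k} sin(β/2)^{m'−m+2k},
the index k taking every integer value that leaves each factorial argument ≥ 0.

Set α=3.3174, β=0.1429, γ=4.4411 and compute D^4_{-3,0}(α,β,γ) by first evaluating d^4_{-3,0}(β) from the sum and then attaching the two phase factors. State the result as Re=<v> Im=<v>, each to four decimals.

Re=-0.0037 Im=-0.0021

Split into d^4_{-3,0}(β=0.1429) × two z-phases.
Half-angle: c=0.997449, s=0.071389. N=√(1·5040·24·24)=1703.830978
The bounds max(0,m−m')=3 and min(l+m,l−m')=4 give 2 terms
  k=3: (−1)^0·1703.8310/(144)·0.9974^5·0.0714^3 = +0.004250
  k=4: (−1)^1·1703.8310/(144)·0.9974^3·0.0714^5 = -0.000022
d^4_{-3,0}(0.1429) = +0.004250 -0.000022 = +0.004228
Attach z-rotation phases: D = e^{-i(-3)(3.3174)}·(+0.004228)·e^{-i(0)(4.4411)} = -0.003654-0.002128i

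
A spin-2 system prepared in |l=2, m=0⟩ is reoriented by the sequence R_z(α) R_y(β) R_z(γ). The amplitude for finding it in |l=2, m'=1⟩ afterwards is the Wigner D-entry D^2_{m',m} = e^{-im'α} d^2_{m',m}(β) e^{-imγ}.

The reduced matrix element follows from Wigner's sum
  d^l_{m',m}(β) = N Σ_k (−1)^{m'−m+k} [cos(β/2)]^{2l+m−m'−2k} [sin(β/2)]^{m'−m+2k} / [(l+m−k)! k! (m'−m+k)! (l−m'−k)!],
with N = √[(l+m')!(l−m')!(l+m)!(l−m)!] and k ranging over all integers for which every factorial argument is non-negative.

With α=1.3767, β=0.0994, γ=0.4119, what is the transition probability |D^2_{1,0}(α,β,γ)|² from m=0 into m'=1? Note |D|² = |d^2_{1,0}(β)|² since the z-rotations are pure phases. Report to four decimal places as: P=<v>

D^2_{1,0}(1.3767,0.0994,0.4119) = e^{-i·1·1.3767}·d^2_{1,0}(0.0994)·e^{-i·0·0.4119}. Compute d first:
With c≡cos(β/2)=0.998765 and s≡sin(β/2)=0.049680, N=[6·1·2·2]^{1/2}=4.898979
k∈{0,1} keeps every argument non-negative
  k=0: (−1)^1·4.8990/(2)·0.9988^3·0.0497^1 = -0.121239
  k=1: (−1)^2·4.8990/(2)·0.9988^1·0.0497^3 = +0.000300
d^2_{1,0}(0.0994) = -0.121239 +0.000300 = -0.120939
|D^2_{1,0}|² = |d^2_{1,0}(β)|² = (-0.120939)² = 0.014626 (the z-rotation phases have unit modulus)

P=0.0146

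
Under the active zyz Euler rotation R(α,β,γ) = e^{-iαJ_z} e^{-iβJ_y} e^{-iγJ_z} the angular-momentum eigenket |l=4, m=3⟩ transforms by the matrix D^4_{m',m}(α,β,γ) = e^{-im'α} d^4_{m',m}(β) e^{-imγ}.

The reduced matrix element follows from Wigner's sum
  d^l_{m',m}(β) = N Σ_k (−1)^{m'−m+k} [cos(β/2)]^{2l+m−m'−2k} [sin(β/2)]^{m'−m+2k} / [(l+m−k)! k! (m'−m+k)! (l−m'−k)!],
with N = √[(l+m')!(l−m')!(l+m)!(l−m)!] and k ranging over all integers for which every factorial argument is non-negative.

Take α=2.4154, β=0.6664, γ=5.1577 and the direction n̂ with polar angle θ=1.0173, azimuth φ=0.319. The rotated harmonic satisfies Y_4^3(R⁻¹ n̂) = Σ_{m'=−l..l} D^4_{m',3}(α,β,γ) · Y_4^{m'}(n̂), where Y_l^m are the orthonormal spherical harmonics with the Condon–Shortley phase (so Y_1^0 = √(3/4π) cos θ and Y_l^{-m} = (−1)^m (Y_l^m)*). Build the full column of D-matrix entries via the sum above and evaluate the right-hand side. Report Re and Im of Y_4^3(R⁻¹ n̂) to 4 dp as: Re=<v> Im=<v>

Need the full column D^4_{m',3} for m'=−4..4 at α=2.4154, β=0.6664, γ=5.1577.
cos(β/2)=0.945001, sin(β/2)=0.327069
d^4_{-4,3}: single k=7 term ⇒ +0.001070;  D = +0.000953+0.000486i
d^4_{-3,3}: k∈[6..7] ⇒ +0.007652 -0.000131 = +0.007521;  D = -0.002740-0.007004i
d^4_{-2,3}: k∈[5..6] ⇒ +0.035455 -0.001416 = +0.034039;  D = -0.011777+0.031937i
d^4_{-1,3}: k∈[4..5] ⇒ +0.120727 -0.008677 = +0.112050;  D = +0.098795-0.052865i
d^4_{0,3}: k∈[3..4] ⇒ +0.311990 -0.037373 = +0.274618;  D = -0.267078-0.063906i
d^4_{1,3}: k∈[2..3] ⇒ +0.604701 -0.120727 = +0.483974;  D = +0.277150+0.396761i
d^4_{2,3}: k∈[1..2] ⇒ +0.823621 -0.295980 = +0.527641;  D = +0.061306-0.524067i
d^4_{3,3}: k∈[0..1] ⇒ +0.635999 -0.533296 = +0.102703;  D = -0.076658+0.068348i
d^4_{4,3}: single k=0 term ⇒ -0.622599;  D = -0.622598+0.001220i
Y_4^{m'}(θ=1.0173,φ=0.319) and Σ D·Y over m':
  (+0.0010+0.0005i)·(+0.0673-0.2218i)  (-0.0027-0.0070i)·(+0.2333-0.3311i)  (-0.0118+0.0319i)·(+0.1817-0.1347i)  (+0.0988-0.0529i)·(-0.2141+0.0707i)  (-0.2671-0.0639i)·(-0.2769+0.0000i)  (+0.2772+0.3968i)·(+0.2141+0.0707i)  (+0.0613-0.5241i)·(+0.1817+0.1347i)  (-0.0767+0.0683i)·(-0.2333-0.3311i)  (-0.6226+0.0012i)·(+0.0673+0.2218i)
Y_4^3(R⁻¹ n̂) = +0.167245-0.068485i

Re=0.1672 Im=-0.0685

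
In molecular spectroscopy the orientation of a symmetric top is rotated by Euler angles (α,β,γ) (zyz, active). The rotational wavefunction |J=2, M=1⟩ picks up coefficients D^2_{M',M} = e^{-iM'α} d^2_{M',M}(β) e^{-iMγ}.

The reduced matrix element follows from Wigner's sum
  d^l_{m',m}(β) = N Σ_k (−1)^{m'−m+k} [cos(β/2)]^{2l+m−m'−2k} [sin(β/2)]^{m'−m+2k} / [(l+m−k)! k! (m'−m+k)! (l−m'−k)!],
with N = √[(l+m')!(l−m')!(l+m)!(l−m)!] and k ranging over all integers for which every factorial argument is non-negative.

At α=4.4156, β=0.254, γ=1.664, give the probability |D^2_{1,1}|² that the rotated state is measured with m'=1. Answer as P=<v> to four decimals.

P=0.8479

First d^2_{1,1}(β=0.254), then the phase factors e^{-i(1)α} and e^{-i(1)γ}:
With c≡cos(β/2)=0.991946 and s≡sin(β/2)=0.126659, N=[6·1·6·1]^{1/2}=6.000000
k: max(0,(1)−(1))=0 … min(2+(1),2−(1))=1
  k=0: (−1)^0·6.0000/(6)·0.9919^4·0.1267^0 = +0.968172
  k=1: (−1)^1·6.0000/(2)·0.9919^2·0.1267^2 = -0.047355
d^2_{1,1}(0.254) = +0.968172 -0.047355 = +0.920817
|D^2_{1,1}|² = |d^2_{1,1}(β)|² = (+0.920817)² = 0.847904 (the z-rotation phases have unit modulus)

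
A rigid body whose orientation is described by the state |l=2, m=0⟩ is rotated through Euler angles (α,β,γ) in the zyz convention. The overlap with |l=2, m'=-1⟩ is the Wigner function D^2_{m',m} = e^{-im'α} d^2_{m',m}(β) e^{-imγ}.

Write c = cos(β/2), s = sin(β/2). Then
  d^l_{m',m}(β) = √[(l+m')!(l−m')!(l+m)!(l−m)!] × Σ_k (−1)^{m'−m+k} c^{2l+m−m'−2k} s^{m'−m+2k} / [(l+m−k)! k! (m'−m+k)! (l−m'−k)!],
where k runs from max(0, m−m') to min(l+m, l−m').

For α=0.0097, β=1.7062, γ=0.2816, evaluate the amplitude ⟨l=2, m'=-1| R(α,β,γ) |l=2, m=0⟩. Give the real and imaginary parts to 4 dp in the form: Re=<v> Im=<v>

Re=-0.1638 Im=-0.0016

D^2_{-1,0}(0.0097,1.7062,0.2816) = e^{-i·-1·0.0097}·d^2_{-1,0}(1.7062)·e^{-i·0·0.2816}. Compute d first:
Half-angle: c=0.657651, s=0.753323. N=√(1·6·2·2)=4.898979
k∈{1,2} keeps every argument non-negative
  k=1: (−1)^0·4.8990/(2)·0.6577^3·0.7533^1 = +0.524860
  k=2: (−1)^1·4.8990/(2)·0.6577^1·0.7533^3 = -0.688675
d^2_{-1,0}(1.7062) = +0.524860 -0.688675 = -0.163815
Attach z-rotation phases: D = e^{-i(-1)(0.0097)}·(-0.163815)·e^{-i(0)(0.2816)} = -0.163808-0.001589i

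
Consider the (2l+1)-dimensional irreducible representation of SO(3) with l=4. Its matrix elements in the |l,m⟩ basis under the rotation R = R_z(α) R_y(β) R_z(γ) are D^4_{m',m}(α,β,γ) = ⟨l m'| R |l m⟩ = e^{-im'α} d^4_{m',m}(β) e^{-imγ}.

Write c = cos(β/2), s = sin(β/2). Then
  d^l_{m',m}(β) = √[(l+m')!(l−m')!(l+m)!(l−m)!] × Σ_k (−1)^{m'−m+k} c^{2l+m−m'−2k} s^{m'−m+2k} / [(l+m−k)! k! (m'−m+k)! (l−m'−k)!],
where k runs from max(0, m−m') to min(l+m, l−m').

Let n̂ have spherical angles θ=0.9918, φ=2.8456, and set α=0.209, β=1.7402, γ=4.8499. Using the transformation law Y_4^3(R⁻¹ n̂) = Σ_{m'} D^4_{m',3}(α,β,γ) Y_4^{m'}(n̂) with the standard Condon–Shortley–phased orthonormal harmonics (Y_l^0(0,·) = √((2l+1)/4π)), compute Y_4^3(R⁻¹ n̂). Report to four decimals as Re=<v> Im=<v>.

Need the full column D^4_{m',3} for m'=−4..4 at α=0.209, β=1.7402, γ=4.8499.
cos(β/2)=0.644750, sin(β/2)=0.764393
d^4_{-4,3}: single k=7 term ⇒ +0.278071;  D = +0.114266-0.253509i
d^4_{-3,3}: k∈[6..7] ⇒ +0.580474 -0.116556 = +0.463917;  D = +0.098734-0.453289i
d^4_{-2,3}: k∈[5..6] ⇒ +0.785135 -0.367853 = +0.417282;  D = +0.002281-0.417276i
d^4_{-1,3}: k∈[4..5] ⇒ +0.780463 -0.658195 = +0.122268;  D = -0.024714-0.119744i
d^4_{0,3}: k∈[3..4] ⇒ +0.588806 -0.827605 = -0.238799;  D = +0.095742+0.218766i
d^4_{1,3}: k∈[2..3] ⇒ +0.333160 -0.780463 = -0.447303;  D = +0.260457+0.363652i
d^4_{2,3}: k∈[1..2] ⇒ +0.132471 -0.558590 = -0.426119;  D = +0.314600+0.287410i
d^4_{3,3}: k∈[0..1] ⇒ +0.029863 -0.293819 = -0.263957;  D = +0.227575+0.133726i
d^4_{4,3}: single k=0 term ⇒ -0.100139;  D = +0.094984+0.031715i
Y_4^{m'}(θ=0.9918,φ=2.8456) and Σ D·Y over m':
  (+0.1143-0.2535i)·(+0.0819+0.2012i)  (+0.0987-0.4533i)·(-0.2534-0.3116i)  (+0.0023-0.4173i)·(+0.2131+0.1433i)  (-0.0247-0.1197i)·(+0.1874+0.0571i)  (+0.0957+0.2188i)·(-0.3009+0.0000i)  (+0.2605+0.3637i)·(-0.1874+0.0571i)  (+0.3146+0.2874i)·(+0.2131-0.1433i)  (+0.2276+0.1337i)·(+0.2534-0.3116i)  (+0.0950+0.0317i)·(+0.0819-0.2012i)
Y_4^3(R⁻¹ n̂) = +0.079947-0.182585i

Re=0.0799 Im=-0.1826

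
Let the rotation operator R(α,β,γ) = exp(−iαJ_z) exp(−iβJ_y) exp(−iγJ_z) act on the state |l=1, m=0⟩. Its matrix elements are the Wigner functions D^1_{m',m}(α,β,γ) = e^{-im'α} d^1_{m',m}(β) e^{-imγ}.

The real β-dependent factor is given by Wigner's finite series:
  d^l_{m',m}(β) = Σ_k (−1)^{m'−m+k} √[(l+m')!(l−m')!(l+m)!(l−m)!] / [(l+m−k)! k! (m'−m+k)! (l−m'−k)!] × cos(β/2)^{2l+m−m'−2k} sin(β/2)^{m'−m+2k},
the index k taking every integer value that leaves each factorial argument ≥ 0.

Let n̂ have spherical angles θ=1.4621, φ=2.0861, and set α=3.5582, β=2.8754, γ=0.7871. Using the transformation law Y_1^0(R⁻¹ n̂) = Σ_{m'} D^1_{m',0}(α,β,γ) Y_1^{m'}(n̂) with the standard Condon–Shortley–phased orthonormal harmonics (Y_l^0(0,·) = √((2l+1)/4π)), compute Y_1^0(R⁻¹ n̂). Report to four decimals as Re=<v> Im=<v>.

Need the full column D^1_{m',0} for m'=−1..1 at α=3.5582, β=2.8754, γ=0.7871.
cos(β/2)=0.132704, sin(β/2)=0.991156
d^1_{-1,0}: single k=1 term ⇒ +0.186012;  D = -0.170101-0.075272i
d^1_{0,0}: k∈[0..1] ⇒ +0.017610 -0.982390 = -0.964779;  D = -0.964779+0.000000i
d^1_{1,0}: single k=0 term ⇒ -0.186012;  D = +0.170101-0.075272i
Y_1^{m'}(θ=1.4621,φ=2.0861) and Σ D·Y over m':
  (-0.1701-0.0753i)·(-0.1693-0.2989i)  (-0.9648+0.0000i)·(+0.0530+0.0000i)  (+0.1701-0.0753i)·(+0.1693-0.2989i)
Y_1^0(R⁻¹ n̂) = -0.038548+0.000000i

Re=-0.0385 Im=0.0000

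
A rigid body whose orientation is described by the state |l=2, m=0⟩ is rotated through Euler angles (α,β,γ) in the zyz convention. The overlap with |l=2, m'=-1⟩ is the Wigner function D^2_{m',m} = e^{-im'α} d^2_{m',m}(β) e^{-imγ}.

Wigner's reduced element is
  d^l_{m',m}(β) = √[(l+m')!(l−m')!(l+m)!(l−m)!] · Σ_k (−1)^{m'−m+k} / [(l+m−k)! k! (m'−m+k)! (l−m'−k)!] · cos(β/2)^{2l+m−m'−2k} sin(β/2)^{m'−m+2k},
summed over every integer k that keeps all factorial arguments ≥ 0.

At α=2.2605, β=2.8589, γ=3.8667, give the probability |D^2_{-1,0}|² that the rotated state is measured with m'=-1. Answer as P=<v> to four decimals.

Split into d^2_{-1,0}(β=2.8589) × two z-phases.
Half-angle: c=0.140876, s=0.990027. N=√(1·6·2·2)=4.898979
The bounds max(0,m−m')=1 and min(l+m,l−m')=2 give 2 terms
  k=1: (−1)^0·4.8990/(2)·0.1409^3·0.9900^1 = +0.006780
  k=2: (−1)^1·4.8990/(2)·0.1409^1·0.9900^3 = -0.334853
d^2_{-1,0}(2.8589) = +0.006780 -0.334853 = -0.328073
|D^2_{-1,0}|² = |d^2_{-1,0}(β)|² = (-0.328073)² = 0.107632 (the z-rotation phases have unit modulus)

P=0.1076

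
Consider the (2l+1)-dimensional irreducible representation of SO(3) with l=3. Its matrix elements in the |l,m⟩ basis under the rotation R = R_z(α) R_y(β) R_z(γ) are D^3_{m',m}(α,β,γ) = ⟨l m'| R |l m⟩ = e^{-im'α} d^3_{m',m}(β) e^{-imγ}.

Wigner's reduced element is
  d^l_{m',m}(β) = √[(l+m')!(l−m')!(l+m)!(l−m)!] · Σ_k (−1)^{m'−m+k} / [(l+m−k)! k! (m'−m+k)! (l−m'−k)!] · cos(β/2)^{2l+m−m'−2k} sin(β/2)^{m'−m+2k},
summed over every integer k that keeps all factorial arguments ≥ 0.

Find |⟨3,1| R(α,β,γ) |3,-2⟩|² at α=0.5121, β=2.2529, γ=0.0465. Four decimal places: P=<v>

P=0.1988

D^3_{1,-2}(0.5121,2.2529,0.0465) = e^{-i·1·0.5121}·d^3_{1,-2}(2.2529)·e^{-i·-2·0.0465}. Compute d first:
With c≡cos(β/2)=0.429868 and s≡sin(β/2)=0.902892, N=[24·2·1·120]^{1/2}=75.894664
The bounds max(0,m−m')=0 and min(l+m,l−m')=1 give 2 terms
  k=0: (−1)^3·75.8947/(12)·0.4299^3·0.9029^3 = -0.369779
  k=1: (−1)^4·75.8947/(24)·0.4299^1·0.9029^5 = +0.815668
d^3_{1,-2}(2.2529) = -0.369779 +0.815668 = +0.445890
|D^3_{1,-2}|² = |d^3_{1,-2}(β)|² = (+0.445890)² = 0.198818 (the z-rotation phases have unit modulus)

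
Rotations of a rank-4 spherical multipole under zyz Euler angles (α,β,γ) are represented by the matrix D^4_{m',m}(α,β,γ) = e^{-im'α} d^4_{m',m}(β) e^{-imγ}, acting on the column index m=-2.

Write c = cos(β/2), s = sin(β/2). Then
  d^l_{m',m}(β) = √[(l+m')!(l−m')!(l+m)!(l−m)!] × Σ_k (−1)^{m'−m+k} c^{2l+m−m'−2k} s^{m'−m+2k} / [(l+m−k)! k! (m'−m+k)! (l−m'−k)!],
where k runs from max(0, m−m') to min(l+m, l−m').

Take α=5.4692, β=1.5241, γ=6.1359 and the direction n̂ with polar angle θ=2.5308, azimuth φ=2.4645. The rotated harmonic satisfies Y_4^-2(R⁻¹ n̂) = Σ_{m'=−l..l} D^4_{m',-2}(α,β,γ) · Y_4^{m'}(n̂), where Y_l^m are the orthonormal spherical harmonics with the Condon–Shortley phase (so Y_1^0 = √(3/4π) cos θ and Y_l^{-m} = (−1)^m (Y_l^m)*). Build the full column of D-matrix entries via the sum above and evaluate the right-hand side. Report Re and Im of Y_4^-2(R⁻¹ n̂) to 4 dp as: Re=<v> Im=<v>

Need the full column D^4_{m',-2} for m'=−4..4 at α=5.4692, β=1.5241, γ=6.1359.
cos(β/2)=0.723422, sin(β/2)=0.690406
d^4_{-4,-2}: single k=2 term ⇒ +0.361526;  D = -0.331718+0.143749i
d^4_{-3,-2}: k∈[1..2] ⇒ +0.267862 -0.731910 = -0.464048;  D = +0.426496+0.182872i
d^4_{-2,-2}: k∈[0..2] ⇒ +0.075013 -0.819863 +0.933419 = +0.188569;  D = -0.064969-0.177023i
d^4_{-1,-2}: k∈[0..2] ⇒ -0.303727 +1.383181 -0.839872 = +0.239582;  D = +0.106843-0.214439i
d^4_{0,-2}: k∈[0..2] ⇒ +0.648159 -1.574256 +0.537690 = -0.388407;  D = -0.371677+0.112766i
d^4_{1,-2}: k∈[0..2] ⇒ -0.922120 +1.259808 -0.229488 = +0.108199;  D = +0.093929+0.053707i
d^4_{2,-2}: k∈[0..2] ⇒ +0.933419 -0.680130 +0.051622 = +0.304911;  D = +0.071707+0.296359i
d^4_{3,-2}: k∈[0..1] ⇒ -0.666628 +0.202389 = -0.464238;  D = +0.253088-0.389184i
d^4_{4,-2}: single k=0 term ⇒ +0.299909;  D = -0.295052+0.053758i
Y_4^{m'}(θ=2.5308,φ=2.4645) and Σ D·Y over m':
  (-0.3317+0.1437i)·(-0.0435+0.0201i)  (+0.4265+0.1829i)·(-0.0860+0.1733i)  (-0.0650-0.1770i)·(+0.0874+0.3973i)  (+0.1068-0.2144i)·(+0.2941+0.2364i)  (-0.3717+0.1128i)·(-0.1450+0.0000i)  (+0.0939+0.0537i)·(-0.2941+0.2364i)  (+0.0717+0.2964i)·(+0.0874-0.3973i)  (+0.2531-0.3892i)·(+0.0860+0.1733i)  (-0.2951+0.0538i)·(-0.0435-0.0201i)
Y_4^-2(R⁻¹ n̂) = +0.330624-0.032344i

Re=0.3306 Im=-0.0323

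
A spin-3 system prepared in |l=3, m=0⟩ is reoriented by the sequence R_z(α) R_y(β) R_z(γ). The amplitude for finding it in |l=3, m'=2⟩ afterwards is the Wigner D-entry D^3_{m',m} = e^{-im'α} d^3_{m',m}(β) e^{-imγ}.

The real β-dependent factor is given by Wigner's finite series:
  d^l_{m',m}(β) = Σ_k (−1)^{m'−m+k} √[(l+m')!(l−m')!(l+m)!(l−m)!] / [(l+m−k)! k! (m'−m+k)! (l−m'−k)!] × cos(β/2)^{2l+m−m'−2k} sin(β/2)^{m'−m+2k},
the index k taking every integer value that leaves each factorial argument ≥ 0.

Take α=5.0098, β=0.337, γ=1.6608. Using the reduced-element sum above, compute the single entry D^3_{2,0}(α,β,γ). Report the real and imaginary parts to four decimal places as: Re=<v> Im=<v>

Re=-0.1170 Im=0.0792

First d^3_{2,0}(β=0.337), then the phase factors e^{-i(2)α} and e^{-i(0)γ}:
With c≡cos(β/2)=0.985837 and s≡sin(β/2)=0.167704, N=[120·1·6·6]^{1/2}=65.726707
k: max(0,(0)−(2))=0 … min(3+(0),3−(2))=1
  k=0: (−1)^2·65.7267/(12)·0.9858^4·0.1677^2 = +0.145502
  k=1: (−1)^3·65.7267/(12)·0.9858^2·0.1677^4 = -0.004211
d^3_{2,0}(0.337) = +0.145502 -0.004211 = +0.141291
D = (-0.828248+0.560361i)·(+0.141291)·(+1.000000+0.000000i) = -0.117024+0.079174i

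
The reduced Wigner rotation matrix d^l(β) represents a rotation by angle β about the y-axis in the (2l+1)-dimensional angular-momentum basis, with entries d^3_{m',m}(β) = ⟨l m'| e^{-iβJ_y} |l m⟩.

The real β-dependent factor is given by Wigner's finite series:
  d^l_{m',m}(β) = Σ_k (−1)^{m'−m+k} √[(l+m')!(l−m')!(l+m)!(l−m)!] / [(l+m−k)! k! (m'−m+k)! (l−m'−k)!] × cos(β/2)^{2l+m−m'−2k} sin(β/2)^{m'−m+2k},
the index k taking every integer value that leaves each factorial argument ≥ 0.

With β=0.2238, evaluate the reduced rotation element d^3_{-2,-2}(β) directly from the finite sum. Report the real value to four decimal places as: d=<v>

d^3_{-2,-2}(β=0.2238) via Wigner's sum:
Half-angle: c=0.993746, s=0.111667. N=√(1·120·1·120)=120.000000
The bounds max(0,m−m')=0 and min(l+m,l−m')=1 give 2 terms
  k=0: (−1)^0·120.0000/(120)·0.9937^6·0.1117^0 = +0.963056
  k=1: (−1)^1·120.0000/(24)·0.9937^4·0.1117^2 = -0.060802
d^3_{-2,-2}(0.2238) = +0.963056 -0.060802 = +0.902254

d=0.9023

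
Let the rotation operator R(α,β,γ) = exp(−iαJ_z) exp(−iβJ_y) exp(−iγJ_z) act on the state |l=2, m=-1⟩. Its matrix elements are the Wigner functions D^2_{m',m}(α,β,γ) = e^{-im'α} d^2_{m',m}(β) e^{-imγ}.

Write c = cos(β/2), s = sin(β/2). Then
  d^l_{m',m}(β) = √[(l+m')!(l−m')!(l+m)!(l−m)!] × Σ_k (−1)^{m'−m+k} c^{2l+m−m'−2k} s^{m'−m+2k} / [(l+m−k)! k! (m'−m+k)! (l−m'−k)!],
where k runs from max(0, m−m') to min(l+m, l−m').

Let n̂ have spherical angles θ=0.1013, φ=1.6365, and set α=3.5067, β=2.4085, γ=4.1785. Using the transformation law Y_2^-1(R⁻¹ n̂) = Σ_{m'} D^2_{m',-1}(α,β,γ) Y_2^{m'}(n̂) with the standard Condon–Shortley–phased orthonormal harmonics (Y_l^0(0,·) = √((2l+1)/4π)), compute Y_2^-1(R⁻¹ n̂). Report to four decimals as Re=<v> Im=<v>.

Re=-0.2409 Im=-0.2961

Need the full column D^2_{m',-1} for m'=−2..2 at α=3.5067, β=2.4085, γ=4.1785.
cos(β/2)=0.358393, sin(β/2)=0.933571
d^2_{-2,-1}: single k=1 term ⇒ +0.085952;  D = +0.016766-0.084301i
d^2_{-1,-1}: k∈[0..1] ⇒ +0.016498 -0.335842 = -0.319344;  D = -0.053644-0.314806i
d^2_{0,-1}: k∈[0..1] ⇒ -0.105270 +0.714294 = +0.609025;  D = -0.309924-0.524270i
d^2_{1,-1}: k∈[0..1] ⇒ +0.335842 -0.759607 = -0.423764;  D = -0.331681-0.263749i
d^2_{2,-1}: single k=0 term ⇒ -0.583219;  D = +0.556004+0.176078i
Y_2^{m'}(θ=0.1013,φ=1.6365) and Σ D·Y over m':
  (+0.0168-0.0843i)·(-0.0039+0.0005i)  (-0.0536-0.3148i)·(-0.0051-0.0776i)  (-0.3099-0.5243i)·(+0.6211+0.0000i)  (-0.3317-0.2637i)·(+0.0051-0.0776i)  (+0.5560+0.1761i)·(-0.0039-0.0005i)
Y_2^-1(R⁻¹ n̂) = -0.240894-0.296121i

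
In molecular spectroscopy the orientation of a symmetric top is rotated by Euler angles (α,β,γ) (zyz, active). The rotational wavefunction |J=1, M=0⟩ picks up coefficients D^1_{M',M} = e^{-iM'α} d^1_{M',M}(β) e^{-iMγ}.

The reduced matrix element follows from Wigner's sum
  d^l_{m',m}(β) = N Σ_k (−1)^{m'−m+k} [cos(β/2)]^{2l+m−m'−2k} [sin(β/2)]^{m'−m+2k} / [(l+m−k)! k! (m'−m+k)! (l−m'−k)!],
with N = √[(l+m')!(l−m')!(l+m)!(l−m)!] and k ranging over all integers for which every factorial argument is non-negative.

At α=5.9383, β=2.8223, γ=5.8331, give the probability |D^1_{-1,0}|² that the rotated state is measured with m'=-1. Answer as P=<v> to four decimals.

P=0.0493

First d^1_{-1,0}(β=2.8223), then the phase factors e^{-i(-1)α} and e^{-i(0)γ}:
c=cos(2.8223/2)=0.158969, s=sin(2.8223/2)=0.987284; N=√[1·2·1·1]=1.414214
Admissible k: 1..1 (factorial args all ≥0)
  k=1: (−1)^0·1.4142/(1)·0.1590^1·0.9873^1 = +0.221957
d^1_{-1,0}(2.8223) = +0.221957
|D^1_{-1,0}|² = |d^1_{-1,0}(β)|² = (+0.221957)² = 0.049265 (the z-rotation phases have unit modulus)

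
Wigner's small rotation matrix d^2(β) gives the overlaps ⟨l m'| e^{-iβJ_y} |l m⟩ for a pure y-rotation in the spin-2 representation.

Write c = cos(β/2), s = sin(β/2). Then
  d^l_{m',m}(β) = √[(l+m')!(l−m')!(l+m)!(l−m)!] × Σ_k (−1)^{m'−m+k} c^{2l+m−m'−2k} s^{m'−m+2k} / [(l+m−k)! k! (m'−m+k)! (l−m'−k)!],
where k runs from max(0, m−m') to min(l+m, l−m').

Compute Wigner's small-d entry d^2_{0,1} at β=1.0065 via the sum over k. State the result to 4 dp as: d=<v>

d^2_{0,1}(β=1.0065) via Wigner's sum:
c=cos(1.0065/2)=0.876020, s=sin(1.0065/2)=0.482275; N=√[2·2·6·1]=4.898979
k∈{1,2} keeps every argument non-negative
  k=1: (−1)^0·4.8990/(2)·0.8760^3·0.4823^1 = +0.794168
  k=2: (−1)^1·4.8990/(2)·0.8760^1·0.4823^3 = -0.240699
d^2_{0,1}(1.0065) = +0.794168 -0.240699 = +0.553469

d=0.5535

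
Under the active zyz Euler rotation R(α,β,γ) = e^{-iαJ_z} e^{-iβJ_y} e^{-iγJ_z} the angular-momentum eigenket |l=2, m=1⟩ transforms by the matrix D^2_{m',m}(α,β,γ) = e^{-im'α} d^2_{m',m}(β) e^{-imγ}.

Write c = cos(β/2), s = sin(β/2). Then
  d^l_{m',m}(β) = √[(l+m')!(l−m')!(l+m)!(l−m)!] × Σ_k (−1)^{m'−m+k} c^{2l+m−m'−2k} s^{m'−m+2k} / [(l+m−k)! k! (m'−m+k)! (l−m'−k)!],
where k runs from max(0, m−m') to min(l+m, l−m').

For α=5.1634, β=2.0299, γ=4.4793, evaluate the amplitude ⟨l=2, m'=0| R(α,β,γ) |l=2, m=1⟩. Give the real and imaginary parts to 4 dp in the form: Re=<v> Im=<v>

Re=0.1124 Im=-0.4734

Split into d^2_{0,1}(β=2.0299) × two z-phases.
With c≡cos(β/2)=0.527662 and s≡sin(β/2)=0.849454, N=[2·2·6·1]^{1/2}=4.898979
Admissible k: 1..2 (factorial args all ≥0)
  k=1: (−1)^0·4.8990/(2)·0.5277^3·0.8495^1 = +0.305692
  k=2: (−1)^1·4.8990/(2)·0.5277^1·0.8495^3 = -0.792231
d^2_{0,1}(2.0299) = +0.305692 -0.792231 = -0.486539
Attach z-rotation phases: D = e^{-i(0)(5.1634)}·(-0.486539)·e^{-i(1)(4.4793)} = +0.112383-0.473381i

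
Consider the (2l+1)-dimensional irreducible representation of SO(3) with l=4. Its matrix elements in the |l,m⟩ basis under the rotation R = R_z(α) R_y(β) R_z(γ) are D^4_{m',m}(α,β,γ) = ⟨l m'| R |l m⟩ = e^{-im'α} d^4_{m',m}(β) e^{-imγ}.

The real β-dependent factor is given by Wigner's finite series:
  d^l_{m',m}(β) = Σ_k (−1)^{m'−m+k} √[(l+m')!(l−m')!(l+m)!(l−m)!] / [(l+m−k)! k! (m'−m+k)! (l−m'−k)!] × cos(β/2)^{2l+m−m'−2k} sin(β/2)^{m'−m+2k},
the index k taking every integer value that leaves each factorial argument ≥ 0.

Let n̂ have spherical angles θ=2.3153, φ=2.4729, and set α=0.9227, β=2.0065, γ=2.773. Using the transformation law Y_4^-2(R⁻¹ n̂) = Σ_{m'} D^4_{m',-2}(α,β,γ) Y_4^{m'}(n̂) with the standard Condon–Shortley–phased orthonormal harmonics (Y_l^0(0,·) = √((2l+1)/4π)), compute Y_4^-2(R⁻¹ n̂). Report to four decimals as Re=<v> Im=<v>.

Re=0.0903 Im=0.0679

Need the full column D^4_{m',-2} for m'=−4..4 at α=0.9227, β=2.0065, γ=2.773.
cos(β/2)=0.537565, sin(β/2)=0.843223
d^4_{-4,-2}: single k=2 term ⇒ +0.090792;  D = -0.089193+0.016967i
d^4_{-3,-2}: k∈[1..2] ⇒ +0.040928 -0.302110 = -0.261182;  D = +0.115979-0.234019i
d^4_{-2,-2}: k∈[0..2] ⇒ +0.006973 -0.205897 +0.633261 = +0.434338;  D = +0.193828+0.388690i
d^4_{-1,-2}: k∈[0..2] ⇒ -0.046408 +0.570935 -0.936522 = -0.411996;  D = -0.404926-0.075994i
d^4_{0,-2}: k∈[0..2] ⇒ +0.162776 -1.068026 +0.985453 = +0.080203;  D = +0.059380-0.053913i
d^4_{1,-2}: k∈[0..2] ⇒ -0.380623 +1.404784 -0.691293 = +0.332867;  D = -0.029616-0.331547i
d^4_{2,-2}: k∈[0..2] ⇒ +0.633261 -1.246510 +0.255586 = -0.357663;  D = +0.303220+0.189685i
d^4_{3,-2}: k∈[0..1] ⇒ -0.743342 +0.609663 = -0.133678;  D = +0.124934-0.047553i
d^4_{4,-2}: single k=0 term ⇒ +0.549659;  D = -0.154226+0.527579i
Y_4^{m'}(θ=2.3153,φ=2.4729) and Σ D·Y over m':
  (-0.0892+0.0170i)·(-0.1156+0.0583i)  (+0.1160-0.2340i)·(-0.1422+0.3059i)  (+0.1938+0.3887i)·(+0.0927+0.3897i)  (-0.4049-0.0760i)·(+0.0396+0.0313i)  (+0.0594-0.0539i)·(-0.3592+0.0000i)  (-0.0296-0.3315i)·(-0.0396+0.0313i)  (+0.3032+0.1897i)·(+0.0927-0.3897i)  (+0.1249-0.0476i)·(+0.1422+0.3059i)  (-0.1542+0.5276i)·(-0.1156-0.0583i)
Y_4^-2(R⁻¹ n̂) = +0.090347+0.067906i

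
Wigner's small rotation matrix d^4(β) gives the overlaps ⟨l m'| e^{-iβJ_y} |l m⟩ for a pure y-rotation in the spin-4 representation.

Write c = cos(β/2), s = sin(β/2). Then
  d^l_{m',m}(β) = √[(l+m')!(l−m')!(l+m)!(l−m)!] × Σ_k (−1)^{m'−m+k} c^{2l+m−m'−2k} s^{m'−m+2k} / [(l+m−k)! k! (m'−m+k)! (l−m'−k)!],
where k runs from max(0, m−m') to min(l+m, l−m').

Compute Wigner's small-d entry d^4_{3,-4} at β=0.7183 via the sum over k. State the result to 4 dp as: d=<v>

d=-0.0018

d^4_{3,-4}(β=0.7183) via Wigner's sum:
c=cos(0.7183/2)=0.936196, s=sin(0.7183/2)=0.351479; N=√[5040·1·1·40320]=14255.272709
Admissible k: 0..0 (factorial args all ≥0)
  k=0: (−1)^7·14255.2727/(5040)·0.9362^1·0.3515^7 = -0.001755
d^4_{3,-4}(0.7183) = -0.001755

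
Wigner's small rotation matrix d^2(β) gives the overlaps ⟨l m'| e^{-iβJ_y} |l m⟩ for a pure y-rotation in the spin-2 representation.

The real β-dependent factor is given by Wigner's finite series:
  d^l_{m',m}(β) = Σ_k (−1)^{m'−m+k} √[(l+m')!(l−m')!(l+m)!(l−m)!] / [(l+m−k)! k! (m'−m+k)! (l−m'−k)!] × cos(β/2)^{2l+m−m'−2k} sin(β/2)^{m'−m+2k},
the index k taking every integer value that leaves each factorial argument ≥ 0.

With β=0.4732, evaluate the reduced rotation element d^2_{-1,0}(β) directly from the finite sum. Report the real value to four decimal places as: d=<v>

d^2_{-1,0}(β=0.4732) via Wigner's sum:
With c≡cos(β/2)=0.972141 and s≡sin(β/2)=0.234399, N=[1·6·2·2]^{1/2}=4.898979
Admissible k: 1..2 (factorial args all ≥0)
  k=1: (−1)^0·4.8990/(2)·0.9721^3·0.2344^1 = +0.527495
  k=2: (−1)^1·4.8990/(2)·0.9721^1·0.2344^3 = -0.030667
d^2_{-1,0}(0.4732) = +0.527495 -0.030667 = +0.496828

d=0.4968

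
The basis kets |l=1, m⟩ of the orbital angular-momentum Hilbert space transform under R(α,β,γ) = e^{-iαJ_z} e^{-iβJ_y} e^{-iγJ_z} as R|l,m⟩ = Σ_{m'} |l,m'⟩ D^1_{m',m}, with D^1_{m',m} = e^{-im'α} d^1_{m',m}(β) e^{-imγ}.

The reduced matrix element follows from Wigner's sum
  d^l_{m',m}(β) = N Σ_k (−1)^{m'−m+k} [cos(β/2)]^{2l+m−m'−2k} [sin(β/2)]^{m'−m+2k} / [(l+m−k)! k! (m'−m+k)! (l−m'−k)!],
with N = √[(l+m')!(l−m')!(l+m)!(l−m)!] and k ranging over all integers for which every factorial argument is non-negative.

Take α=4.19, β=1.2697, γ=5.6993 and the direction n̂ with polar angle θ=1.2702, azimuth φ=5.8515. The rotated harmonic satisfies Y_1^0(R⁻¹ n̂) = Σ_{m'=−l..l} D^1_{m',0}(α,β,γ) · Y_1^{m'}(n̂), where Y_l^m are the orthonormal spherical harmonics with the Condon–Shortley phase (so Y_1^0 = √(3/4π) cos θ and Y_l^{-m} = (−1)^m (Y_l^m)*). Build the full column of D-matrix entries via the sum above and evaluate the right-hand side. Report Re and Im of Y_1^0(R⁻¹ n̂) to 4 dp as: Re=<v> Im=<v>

Need the full column D^1_{m',0} for m'=−1..1 at α=4.19, β=1.2697, γ=5.6993.
cos(β/2)=0.805161, sin(β/2)=0.593057
d^1_{-1,0}: single k=1 term ⇒ +0.675295;  D = -0.336940-0.585231i
d^1_{0,0}: k∈[0..1] ⇒ +0.648284 -0.351716 = +0.296567;  D = +0.296567+0.000000i
d^1_{1,0}: single k=0 term ⇒ -0.675295;  D = +0.336940-0.585231i
Y_1^{m'}(θ=1.2702,φ=5.8515) and Σ D·Y over m':
  (-0.3369-0.5852i)·(+0.2997+0.1381i)  (+0.2966+0.0000i)·(+0.1447+0.0000i)  (+0.3369-0.5852i)·(-0.2997+0.1381i)
Y_1^0(R⁻¹ n̂) = +0.002533+0.000000i

Re=0.0025 Im=0.0000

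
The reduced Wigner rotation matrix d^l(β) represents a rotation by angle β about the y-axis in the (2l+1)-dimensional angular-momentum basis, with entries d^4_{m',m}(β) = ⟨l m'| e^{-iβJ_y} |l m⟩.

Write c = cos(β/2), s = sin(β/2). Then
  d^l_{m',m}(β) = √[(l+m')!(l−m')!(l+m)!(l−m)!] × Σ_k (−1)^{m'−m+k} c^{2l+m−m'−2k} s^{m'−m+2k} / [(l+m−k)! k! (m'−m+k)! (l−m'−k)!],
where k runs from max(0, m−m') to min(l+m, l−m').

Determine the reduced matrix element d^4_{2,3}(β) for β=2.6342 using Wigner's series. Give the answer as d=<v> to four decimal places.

d^4_{2,3}(β=2.6342) via Wigner's sum:
c=cos(2.6342/2)=0.250984, s=sin(2.6342/2)=0.967991; N=√[720·2·5040·1]=2693.993318
k: max(0,(3)−(2))=1 … min(4+(3),4−(2))=2
  k=1: (−1)^0·2693.9933/(720)·0.2510^7·0.9680^1 = +0.000227
  k=2: (−1)^1·2693.9933/(240)·0.2510^5·0.9680^3 = -0.010140
d^4_{2,3}(2.6342) = +0.000227 -0.010140 = -0.009913

d=-0.0099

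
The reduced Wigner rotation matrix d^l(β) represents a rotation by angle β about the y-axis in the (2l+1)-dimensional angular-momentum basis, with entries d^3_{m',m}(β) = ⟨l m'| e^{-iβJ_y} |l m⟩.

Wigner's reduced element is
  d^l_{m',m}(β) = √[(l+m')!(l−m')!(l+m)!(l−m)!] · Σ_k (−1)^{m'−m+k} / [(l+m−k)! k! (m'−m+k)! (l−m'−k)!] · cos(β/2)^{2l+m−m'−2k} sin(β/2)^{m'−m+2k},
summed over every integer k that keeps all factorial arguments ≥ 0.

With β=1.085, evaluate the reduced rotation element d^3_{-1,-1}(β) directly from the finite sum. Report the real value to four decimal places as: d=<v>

d^3_{-1,-1}(β=1.085) via Wigner's sum:
c=cos(1.085/2)=0.856421, s=sin(1.085/2)=0.516279; N=√[2·24·2·24]=48.000000
k∈{0,1,2} keeps every argument non-negative
  k=0: (−1)^0·48.0000/(48)·0.8564^6·0.5163^0 = +0.394569
  k=1: (−1)^1·48.0000/(6)·0.8564^4·0.5163^2 = -1.147115
  k=2: (−1)^2·48.0000/(8)·0.8564^2·0.5163^4 = +0.312653
d^3_{-1,-1}(1.085) = +0.394569 -1.147115 +0.312653 = -0.439893

d=-0.4399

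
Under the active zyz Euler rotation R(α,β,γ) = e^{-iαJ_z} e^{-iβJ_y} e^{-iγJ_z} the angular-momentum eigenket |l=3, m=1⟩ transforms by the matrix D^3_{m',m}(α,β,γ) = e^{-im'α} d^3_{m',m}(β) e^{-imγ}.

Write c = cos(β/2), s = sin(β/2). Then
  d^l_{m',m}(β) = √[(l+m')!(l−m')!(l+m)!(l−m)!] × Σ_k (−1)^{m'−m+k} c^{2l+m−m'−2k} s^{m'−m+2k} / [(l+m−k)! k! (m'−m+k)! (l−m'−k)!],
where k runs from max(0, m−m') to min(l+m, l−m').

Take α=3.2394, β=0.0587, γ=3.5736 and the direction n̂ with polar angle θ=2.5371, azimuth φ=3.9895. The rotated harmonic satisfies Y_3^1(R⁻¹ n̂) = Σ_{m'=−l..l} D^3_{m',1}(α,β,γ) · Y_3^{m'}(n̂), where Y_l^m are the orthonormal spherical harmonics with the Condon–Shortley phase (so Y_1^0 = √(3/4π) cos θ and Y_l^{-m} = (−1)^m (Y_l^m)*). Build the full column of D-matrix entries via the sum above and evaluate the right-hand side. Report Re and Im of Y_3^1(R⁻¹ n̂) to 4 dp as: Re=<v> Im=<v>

Re=0.4100 Im=0.1110

Need the full column D^3_{m',1} for m'=−3..3 at α=3.2394, β=0.0587, γ=3.5736.
cos(β/2)=0.999569, sin(β/2)=0.029346
d^3_{-3,1}: single k=4 term ⇒ +0.000003;  D = +0.000003-0.000000i
d^3_{-2,1}: k∈[3..4] ⇒ +0.000160 -0.000000 = +0.000160;  D = -0.000155+0.000037i
d^3_{-1,1}: k∈[2..4] ⇒ +0.005158 -0.000006 +0.000000 = +0.005152;  D = +0.004867-0.001690i
d^3_{0,1}: k∈[1..3] ⇒ +0.101438 -0.000262 +0.000000 = +0.101176;  D = -0.091881+0.042362i
d^3_{1,1}: k∈[0..2] ⇒ +0.997419 -0.006878 +0.000004 = +0.990546;  D = +0.854743-0.500595i
d^3_{2,1}: k∈[0..1] ⇒ -0.092600 +0.000160 = -0.092440;  D = +0.074824-0.054283i
d^3_{3,1}: single k=0 term ⇒ +0.003330;  D = +0.002491-0.002209i
Y_3^{m'}(θ=2.5371,φ=3.9895) and Σ D·Y over m':
  (+0.0000-0.0000i)·(+0.0633+0.0431i)  (-0.0002+0.0000i)·(+0.0339+0.2695i)  (+0.0049-0.0017i)·(-0.2898+0.3285i)  (-0.0919+0.0424i)·(-0.1182+0.0000i)  (+0.8547-0.5006i)·(+0.2898+0.3285i)  (+0.0748-0.0543i)·(+0.0339-0.2695i)  (+0.0025-0.0022i)·(-0.0633+0.0431i)
Y_3^1(R⁻¹ n̂) = +0.409979+0.110995i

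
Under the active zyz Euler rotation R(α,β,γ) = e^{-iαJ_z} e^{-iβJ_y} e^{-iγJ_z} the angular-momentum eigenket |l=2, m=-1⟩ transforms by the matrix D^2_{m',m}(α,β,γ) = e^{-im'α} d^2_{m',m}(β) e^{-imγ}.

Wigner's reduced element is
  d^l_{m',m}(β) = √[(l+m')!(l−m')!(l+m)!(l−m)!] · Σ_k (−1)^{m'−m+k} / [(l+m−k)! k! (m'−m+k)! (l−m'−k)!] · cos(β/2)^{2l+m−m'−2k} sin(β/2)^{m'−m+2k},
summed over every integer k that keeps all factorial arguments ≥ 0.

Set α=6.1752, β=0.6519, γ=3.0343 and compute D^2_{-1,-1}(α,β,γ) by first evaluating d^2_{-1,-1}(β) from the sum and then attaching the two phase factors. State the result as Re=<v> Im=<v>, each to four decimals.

D^2_{-1,-1}(6.1752,0.6519,3.0343) = e^{-i·-1·6.1752}·d^2_{-1,-1}(0.6519)·e^{-i·-1·3.0343}. Compute d first:
With c≡cos(β/2)=0.947347 and s≡sin(β/2)=0.320209, N=[1·6·1·6]^{1/2}=6.000000
k: max(0,(-1)−(-1))=0 … min(2+(-1),2−(-1))=1
  k=0: (−1)^0·6.0000/(6)·0.9473^4·0.3202^0 = +0.805446
  k=1: (−1)^1·6.0000/(2)·0.9473^2·0.3202^2 = -0.276062
d^2_{-1,-1}(0.6519) = +0.805446 -0.276062 = +0.529384
D = (+0.994175-0.107776i)·(+0.529384)·(-0.994250+0.107087i) = -0.517164+0.113086i

Re=-0.5172 Im=0.1131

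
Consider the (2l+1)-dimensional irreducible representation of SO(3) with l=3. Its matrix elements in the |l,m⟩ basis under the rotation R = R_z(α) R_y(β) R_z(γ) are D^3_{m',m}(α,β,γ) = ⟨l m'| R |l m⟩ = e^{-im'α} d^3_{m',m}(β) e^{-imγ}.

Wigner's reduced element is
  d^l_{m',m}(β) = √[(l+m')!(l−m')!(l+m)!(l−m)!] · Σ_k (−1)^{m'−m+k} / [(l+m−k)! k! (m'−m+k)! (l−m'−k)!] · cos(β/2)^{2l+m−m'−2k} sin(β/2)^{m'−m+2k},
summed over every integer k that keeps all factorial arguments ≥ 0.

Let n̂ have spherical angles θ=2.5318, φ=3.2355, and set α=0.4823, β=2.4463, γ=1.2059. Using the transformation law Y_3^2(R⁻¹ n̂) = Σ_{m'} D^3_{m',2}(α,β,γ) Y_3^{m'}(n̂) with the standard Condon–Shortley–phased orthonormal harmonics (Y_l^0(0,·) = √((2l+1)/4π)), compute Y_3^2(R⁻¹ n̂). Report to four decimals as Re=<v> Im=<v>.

Need the full column D^3_{m',2} for m'=−3..3 at α=0.4823, β=2.4463, γ=1.2059.
cos(β/2)=0.340686, sin(β/2)=0.940177
d^3_{-3,2}: single k=5 term ⇒ +0.613025;  D = +0.349117-0.503902i
d^3_{-2,2}: k∈[4..5] ⇒ +0.453437 -0.690650 = -0.237213;  D = -0.029244+0.235404i
d^3_{-1,2}: k∈[3..4] ⇒ +0.207836 -0.791412 = -0.583576;  D = +0.204871+0.546433i
d^3_{0,2}: k∈[2..3] ⇒ +0.065222 -0.496716 = -0.431493;  D = +0.321597+0.287683i
d^3_{1,2}: k∈[1..2] ⇒ +0.013645 -0.207836 = -0.194191;  D = +0.188274+0.047572i
d^3_{2,2}: k∈[0..1] ⇒ +0.001564 -0.059540 = -0.057976;  D = +0.056385-0.013488i
d^3_{3,2}: single k=0 term ⇒ -0.010570;  D = +0.007966-0.006946i
Y_3^{m'}(θ=2.5318,φ=3.2355) and Σ D·Y over m':
  (+0.3491-0.5039i)·(-0.0753+0.0218i)  (-0.0292+0.2354i)·(-0.2699+0.0513i)  (+0.2049+0.5464i)·(-0.4349+0.0410i)  (+0.3216+0.2877i)·(-0.1102+0.0000i)  (+0.1883+0.0476i)·(+0.4349+0.0410i)  (+0.0564-0.0135i)·(-0.2699-0.0513i)  (+0.0080-0.0069i)·(+0.0753+0.0218i)
Y_3^2(R⁻¹ n̂) = -0.101622-0.251646i

Re=-0.1016 Im=-0.2516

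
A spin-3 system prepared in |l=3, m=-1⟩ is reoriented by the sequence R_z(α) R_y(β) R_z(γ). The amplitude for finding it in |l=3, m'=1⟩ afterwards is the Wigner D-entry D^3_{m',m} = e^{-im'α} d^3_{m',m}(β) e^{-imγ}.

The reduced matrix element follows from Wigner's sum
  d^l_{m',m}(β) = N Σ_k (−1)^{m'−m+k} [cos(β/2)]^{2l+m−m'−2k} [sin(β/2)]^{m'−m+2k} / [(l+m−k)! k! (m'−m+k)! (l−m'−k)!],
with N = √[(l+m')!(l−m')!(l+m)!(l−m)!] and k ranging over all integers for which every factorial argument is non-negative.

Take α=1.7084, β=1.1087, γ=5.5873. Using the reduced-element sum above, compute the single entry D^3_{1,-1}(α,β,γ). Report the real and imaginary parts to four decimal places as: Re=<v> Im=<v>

Re=-0.3302 Im=-0.2999

D^3_{1,-1}(1.7084,1.1087,5.5873) = e^{-i·1·1.7084}·d^3_{1,-1}(1.1087)·e^{-i·-1·5.5873}. Compute d first:
c=cos(1.1087/2)=0.850243, s=sin(1.1087/2)=0.526391; N=√[24·2·2·24]=48.000000
Admissible k: 0..2 (factorial args all ≥0)
  k=0: (−1)^2·48.0000/(8)·0.8502^4·0.5264^2 = +0.868839
  k=1: (−1)^3·48.0000/(6)·0.8502^2·0.5264^4 = -0.444027
  k=2: (−1)^4·48.0000/(48)·0.8502^0·0.5264^6 = +0.021274
d^3_{1,-1}(1.1087) = +0.868839 -0.444027 +0.021274 = +0.446087
Phases: e^{-i·(1)·1.7084}=-0.137170-0.990548i, e^{-i·(-1)·5.5873}=+0.767486-0.641065i ⇒ D=-0.330230-0.299903i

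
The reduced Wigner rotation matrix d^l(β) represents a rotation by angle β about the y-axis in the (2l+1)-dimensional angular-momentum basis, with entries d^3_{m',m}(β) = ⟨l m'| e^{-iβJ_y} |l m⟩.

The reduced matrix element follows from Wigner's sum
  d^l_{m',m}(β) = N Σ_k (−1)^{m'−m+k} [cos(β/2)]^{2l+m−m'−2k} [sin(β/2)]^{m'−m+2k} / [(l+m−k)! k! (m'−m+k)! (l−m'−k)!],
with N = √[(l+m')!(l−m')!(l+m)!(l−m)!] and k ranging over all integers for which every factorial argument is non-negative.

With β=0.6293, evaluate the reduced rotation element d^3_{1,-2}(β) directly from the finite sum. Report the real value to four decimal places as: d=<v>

d^3_{1,-2}(β=0.6293) via Wigner's sum:
Half-angle: c=0.950905, s=0.309484. N=√(24·2·1·120)=75.894664
k: max(0,(-2)−(1))=0 … min(3+(-2),3−(1))=1
  k=0: (−1)^3·75.8947/(12)·0.9509^3·0.3095^3 = -0.161196
  k=1: (−1)^4·75.8947/(24)·0.9509^1·0.3095^5 = +0.008537
d^3_{1,-2}(0.6293) = -0.161196 +0.008537 = -0.152659

d=-0.1527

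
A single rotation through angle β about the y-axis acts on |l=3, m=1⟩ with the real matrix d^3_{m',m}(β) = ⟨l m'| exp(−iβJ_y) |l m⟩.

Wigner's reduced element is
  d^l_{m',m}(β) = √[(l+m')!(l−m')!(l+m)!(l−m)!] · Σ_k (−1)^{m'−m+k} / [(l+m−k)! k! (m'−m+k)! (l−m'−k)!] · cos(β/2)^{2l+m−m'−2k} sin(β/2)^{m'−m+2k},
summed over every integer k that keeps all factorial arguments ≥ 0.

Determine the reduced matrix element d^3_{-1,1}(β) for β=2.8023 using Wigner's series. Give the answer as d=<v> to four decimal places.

d=0.7064

d^3_{-1,1}(β=2.8023) via Wigner's sum:
With c≡cos(β/2)=0.168834 and s≡sin(β/2)=0.985645, N=[2·24·24·2]^{1/2}=48.000000
Admissible k: 2..4 (factorial args all ≥0)
  k=2: (−1)^0·48.0000/(8)·0.1688^4·0.9856^2 = +0.004736
  k=3: (−1)^1·48.0000/(6)·0.1688^2·0.9856^4 = -0.215224
  k=4: (−1)^2·48.0000/(48)·0.1688^0·0.9856^6 = +0.916900
d^3_{-1,1}(2.8023) = +0.004736 -0.215224 +0.916900 = +0.706412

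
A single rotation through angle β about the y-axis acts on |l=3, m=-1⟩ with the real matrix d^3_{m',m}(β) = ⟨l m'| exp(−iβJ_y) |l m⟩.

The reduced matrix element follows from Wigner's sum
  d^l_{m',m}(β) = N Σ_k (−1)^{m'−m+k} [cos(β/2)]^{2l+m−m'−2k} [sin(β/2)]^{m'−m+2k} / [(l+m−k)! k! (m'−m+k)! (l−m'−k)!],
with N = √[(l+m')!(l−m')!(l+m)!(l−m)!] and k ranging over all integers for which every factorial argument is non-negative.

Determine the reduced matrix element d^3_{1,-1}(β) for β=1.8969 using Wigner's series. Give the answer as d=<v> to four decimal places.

d^3_{1,-1}(β=1.8969) via Wigner's sum:
Half-angle: c=0.582943, s=0.812513. N=√(24·2·2·24)=48.000000
The bounds max(0,m−m')=0 and min(l+m,l−m')=2 give 3 terms
  k=0: (−1)^2·48.0000/(8)·0.5829^4·0.8125^2 = +0.457422
  k=1: (−1)^3·48.0000/(6)·0.5829^2·0.8125^4 = -1.184850
  k=2: (−1)^4·48.0000/(48)·0.5829^0·0.8125^6 = +0.287728
d^3_{1,-1}(1.8969) = +0.457422 -1.184850 +0.287728 = -0.439701

d=-0.4397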